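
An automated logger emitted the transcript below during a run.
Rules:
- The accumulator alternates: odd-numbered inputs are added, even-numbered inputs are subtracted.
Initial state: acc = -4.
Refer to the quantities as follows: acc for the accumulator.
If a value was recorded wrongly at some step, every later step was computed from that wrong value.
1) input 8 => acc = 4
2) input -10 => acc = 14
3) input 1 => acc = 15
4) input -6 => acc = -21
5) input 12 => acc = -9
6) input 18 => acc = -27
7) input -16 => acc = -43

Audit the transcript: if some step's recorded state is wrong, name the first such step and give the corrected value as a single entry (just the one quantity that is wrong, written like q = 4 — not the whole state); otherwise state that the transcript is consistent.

step 4, acc = 21

Step 1: acc = -4 + 8 = 4 — exactly as logged.
Step 2: acc = 4 - -10 = 14 — no discrepancy.
Step 3: acc = 14 + 1 = 15 — in agreement.
Step 4: acc = 15 - -6 = 21 — the transcript has a different value.
The earliest wrong entry is at step 4: it should read acc = 21.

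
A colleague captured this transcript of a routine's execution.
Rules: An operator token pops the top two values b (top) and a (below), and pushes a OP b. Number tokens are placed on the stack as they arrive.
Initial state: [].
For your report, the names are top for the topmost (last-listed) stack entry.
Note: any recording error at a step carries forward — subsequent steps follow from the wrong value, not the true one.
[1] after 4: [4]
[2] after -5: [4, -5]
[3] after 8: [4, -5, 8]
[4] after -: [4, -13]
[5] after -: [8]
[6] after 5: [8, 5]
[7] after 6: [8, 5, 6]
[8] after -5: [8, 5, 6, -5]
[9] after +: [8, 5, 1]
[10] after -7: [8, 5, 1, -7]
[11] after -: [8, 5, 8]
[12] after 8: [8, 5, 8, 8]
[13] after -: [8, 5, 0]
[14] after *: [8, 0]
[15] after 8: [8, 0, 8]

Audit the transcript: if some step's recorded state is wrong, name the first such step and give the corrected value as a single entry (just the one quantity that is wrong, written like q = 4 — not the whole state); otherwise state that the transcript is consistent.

step 1: push 4: top = 4 -> no discrepancy
step 2: push -5: top = -5 -> exactly as logged
step 3: push 8: top = 8 -> exactly as logged
step 4: -5 - 8 = -13 -> exactly as logged
step 5: 4 - -13 = 17 -> the transcript disagrees here
First deviation found at step 5; the corrected entry is top = 17.

step 5, top = 17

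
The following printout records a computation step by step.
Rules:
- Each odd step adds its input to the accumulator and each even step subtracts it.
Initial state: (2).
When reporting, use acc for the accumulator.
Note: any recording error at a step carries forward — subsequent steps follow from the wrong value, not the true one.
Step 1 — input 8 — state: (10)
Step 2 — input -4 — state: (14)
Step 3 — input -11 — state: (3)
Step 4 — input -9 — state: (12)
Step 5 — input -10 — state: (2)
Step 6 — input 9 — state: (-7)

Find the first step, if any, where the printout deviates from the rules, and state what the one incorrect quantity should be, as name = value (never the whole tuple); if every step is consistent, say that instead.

Recomputing the run from the initial state:
step 1: acc = 10
step 2: acc = 14
step 3: acc = 3
step 4: acc = 12
step 5: acc = 2
step 6: acc = -7
This matches the printout at every step.

no error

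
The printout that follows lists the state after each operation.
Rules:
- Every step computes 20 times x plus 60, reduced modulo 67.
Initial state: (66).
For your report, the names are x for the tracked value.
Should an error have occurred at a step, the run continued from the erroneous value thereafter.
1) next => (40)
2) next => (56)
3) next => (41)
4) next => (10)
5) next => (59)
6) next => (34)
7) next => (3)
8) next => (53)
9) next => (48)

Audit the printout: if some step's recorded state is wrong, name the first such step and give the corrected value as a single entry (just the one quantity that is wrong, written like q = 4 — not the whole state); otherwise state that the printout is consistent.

step 1: x = (20*66 + 60) mod 67 = 40 -> in agreement
step 2: x = (20*40 + 60) mod 67 = 56 -> verified
step 3: x = (20*56 + 60) mod 67 = 41 -> no discrepancy
step 4: x = (20*41 + 60) mod 67 = 9 -> this is not what the printout shows
First deviation found at step 4; the corrected entry is x = 9.

step 4, x = 9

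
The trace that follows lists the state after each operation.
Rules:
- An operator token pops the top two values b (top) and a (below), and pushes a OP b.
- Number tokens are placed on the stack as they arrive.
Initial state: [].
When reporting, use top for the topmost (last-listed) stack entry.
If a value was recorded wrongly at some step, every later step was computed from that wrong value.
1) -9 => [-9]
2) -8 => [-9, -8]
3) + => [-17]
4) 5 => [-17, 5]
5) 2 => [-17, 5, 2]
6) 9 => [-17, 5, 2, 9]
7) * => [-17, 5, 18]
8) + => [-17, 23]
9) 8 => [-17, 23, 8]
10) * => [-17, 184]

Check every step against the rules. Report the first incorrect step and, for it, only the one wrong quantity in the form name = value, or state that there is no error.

Recomputing the run from the initial state:
step 1: [-9]
step 2: [-9, -8]
step 3: [-17]
step 4: [-17, 5]
step 5: [-17, 5, 2]
step 6: [-17, 5, 2, 9]
step 7: [-17, 5, 18]
step 8: [-17, 23]
step 9: [-17, 23, 8]
step 10: [-17, 184]
This matches the trace at every step.

no error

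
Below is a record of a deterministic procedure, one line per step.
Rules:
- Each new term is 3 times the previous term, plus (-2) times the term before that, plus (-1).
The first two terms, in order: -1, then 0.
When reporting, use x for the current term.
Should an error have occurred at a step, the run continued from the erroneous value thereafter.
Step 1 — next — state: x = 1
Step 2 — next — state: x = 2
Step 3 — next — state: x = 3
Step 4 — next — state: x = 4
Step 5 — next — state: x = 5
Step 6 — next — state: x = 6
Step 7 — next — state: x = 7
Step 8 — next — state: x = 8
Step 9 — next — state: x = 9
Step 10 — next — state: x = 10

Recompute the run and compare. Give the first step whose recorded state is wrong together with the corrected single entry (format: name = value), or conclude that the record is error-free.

no error

Recomputing the run from the initial state:
step 1: x = 1
step 2: x = 2
step 3: x = 3
step 4: x = 4
step 5: x = 5
step 6: x = 6
step 7: x = 7
step 8: x = 8
step 9: x = 9
step 10: x = 10
This matches the record at every step.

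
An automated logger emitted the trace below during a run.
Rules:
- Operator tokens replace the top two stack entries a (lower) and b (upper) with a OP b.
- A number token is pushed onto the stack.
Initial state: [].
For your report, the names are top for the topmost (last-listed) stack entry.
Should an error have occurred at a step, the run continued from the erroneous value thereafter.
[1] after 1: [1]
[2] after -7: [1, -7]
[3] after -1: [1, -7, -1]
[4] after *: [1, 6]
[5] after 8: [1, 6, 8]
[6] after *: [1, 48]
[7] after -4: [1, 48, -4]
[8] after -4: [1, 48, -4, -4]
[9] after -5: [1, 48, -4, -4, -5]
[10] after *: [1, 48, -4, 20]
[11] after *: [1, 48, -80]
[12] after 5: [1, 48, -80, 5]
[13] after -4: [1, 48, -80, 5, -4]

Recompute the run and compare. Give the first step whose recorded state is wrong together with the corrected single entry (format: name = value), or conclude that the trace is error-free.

step 1: push 1: top = 1 -> in agreement
step 2: push -7: top = -7 -> no discrepancy
step 3: push -1: top = -1 -> confirmed correct
step 4: -7 * -1 = 7 -> the recorded entry deviates here
The earliest wrong entry is at step 4: it should read top = 7.

step 4, top = 7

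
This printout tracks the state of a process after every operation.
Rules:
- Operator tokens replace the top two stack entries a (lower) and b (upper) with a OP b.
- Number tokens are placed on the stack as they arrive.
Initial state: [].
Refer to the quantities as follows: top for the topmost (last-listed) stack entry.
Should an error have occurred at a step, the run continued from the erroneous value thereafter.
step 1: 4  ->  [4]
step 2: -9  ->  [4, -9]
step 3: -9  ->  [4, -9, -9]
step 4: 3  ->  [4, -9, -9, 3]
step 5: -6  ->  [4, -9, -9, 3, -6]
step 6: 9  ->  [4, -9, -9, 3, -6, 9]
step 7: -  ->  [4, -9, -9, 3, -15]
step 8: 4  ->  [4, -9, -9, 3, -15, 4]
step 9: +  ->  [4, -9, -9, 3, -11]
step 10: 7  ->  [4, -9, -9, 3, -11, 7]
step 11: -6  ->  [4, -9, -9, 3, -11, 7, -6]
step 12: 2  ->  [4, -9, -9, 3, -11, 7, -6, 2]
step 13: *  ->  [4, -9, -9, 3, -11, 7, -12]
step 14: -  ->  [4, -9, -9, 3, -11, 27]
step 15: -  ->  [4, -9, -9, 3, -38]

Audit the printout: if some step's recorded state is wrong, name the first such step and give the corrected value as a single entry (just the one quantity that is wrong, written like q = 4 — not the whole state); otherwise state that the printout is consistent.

step 14, top = 19

Recomputing the run from the initial state:
step 1: [4]
step 2: [4, -9]
step 3: [4, -9, -9]
step 4: [4, -9, -9, 3]
step 5: [4, -9, -9, 3, -6]
step 6: [4, -9, -9, 3, -6, 9]
step 7: [4, -9, -9, 3, -15]
step 8: [4, -9, -9, 3, -15, 4]
step 9: [4, -9, -9, 3, -11]
step 10: [4, -9, -9, 3, -11, 7]
step 11: [4, -9, -9, 3, -11, 7, -6]
step 12: [4, -9, -9, 3, -11, 7, -6, 2]
step 13: [4, -9, -9, 3, -11, 7, -12]
step 14: [4, -9, -9, 3, -11, 19]
step 15: [4, -9, -9, 3, -30]
The first disagreement with the printout is at step 14, where the value should be top = 19.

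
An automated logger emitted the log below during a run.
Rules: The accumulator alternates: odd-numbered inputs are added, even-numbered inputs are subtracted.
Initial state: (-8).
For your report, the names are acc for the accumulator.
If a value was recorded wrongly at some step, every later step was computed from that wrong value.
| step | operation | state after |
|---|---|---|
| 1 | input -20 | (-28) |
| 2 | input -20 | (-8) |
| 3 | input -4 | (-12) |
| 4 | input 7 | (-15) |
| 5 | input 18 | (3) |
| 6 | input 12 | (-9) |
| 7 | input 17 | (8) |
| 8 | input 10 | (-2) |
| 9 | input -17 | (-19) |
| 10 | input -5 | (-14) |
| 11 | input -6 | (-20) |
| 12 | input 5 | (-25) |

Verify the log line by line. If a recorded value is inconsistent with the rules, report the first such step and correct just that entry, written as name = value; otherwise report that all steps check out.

Recomputing the run from the initial state:
step 1: acc = -28
step 2: acc = -8
step 3: acc = -12
step 4: acc = -19
step 5: acc = -1
step 6: acc = -13
step 7: acc = 4
step 8: acc = -6
step 9: acc = -23
step 10: acc = -18
step 11: acc = -24
step 12: acc = -29
The first disagreement with the log is at step 4, where the value should be acc = -19.

step 4, acc = -19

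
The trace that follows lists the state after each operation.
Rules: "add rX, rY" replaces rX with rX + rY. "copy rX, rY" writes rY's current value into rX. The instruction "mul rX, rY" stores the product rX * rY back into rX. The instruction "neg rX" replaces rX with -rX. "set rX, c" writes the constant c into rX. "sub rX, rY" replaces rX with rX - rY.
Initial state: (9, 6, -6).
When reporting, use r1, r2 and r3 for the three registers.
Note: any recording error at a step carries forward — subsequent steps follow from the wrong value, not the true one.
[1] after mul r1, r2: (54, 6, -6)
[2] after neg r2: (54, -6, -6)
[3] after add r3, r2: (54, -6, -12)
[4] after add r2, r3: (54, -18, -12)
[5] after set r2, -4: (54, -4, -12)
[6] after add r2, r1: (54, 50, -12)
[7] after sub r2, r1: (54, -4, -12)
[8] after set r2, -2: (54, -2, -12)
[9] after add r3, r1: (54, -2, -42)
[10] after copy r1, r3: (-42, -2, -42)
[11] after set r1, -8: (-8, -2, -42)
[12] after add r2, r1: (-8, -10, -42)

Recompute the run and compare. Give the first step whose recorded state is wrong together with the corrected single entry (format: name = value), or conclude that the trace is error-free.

Step 1: r1 = 9 * 6 = 54 — no discrepancy.
Step 2: r2 = -(6) = -6 — verified.
Step 3: r3 = -6 + -6 = -12 — matches.
Step 4: r2 = -6 + -12 = -18 — no discrepancy.
Step 5: r2 = -4 — consistent with the trace.
Step 6: r2 = -4 + 54 = 50 — exactly as logged.
Step 7: r2 = 50 - 54 = -4 — matches.
Step 8: r2 = -2 — agrees with the trace.
Step 9: r3 = -12 + 54 = 42 — the trace has a different value.
First deviation found at step 9; the corrected entry is r3 = 42.

step 9, r3 = 42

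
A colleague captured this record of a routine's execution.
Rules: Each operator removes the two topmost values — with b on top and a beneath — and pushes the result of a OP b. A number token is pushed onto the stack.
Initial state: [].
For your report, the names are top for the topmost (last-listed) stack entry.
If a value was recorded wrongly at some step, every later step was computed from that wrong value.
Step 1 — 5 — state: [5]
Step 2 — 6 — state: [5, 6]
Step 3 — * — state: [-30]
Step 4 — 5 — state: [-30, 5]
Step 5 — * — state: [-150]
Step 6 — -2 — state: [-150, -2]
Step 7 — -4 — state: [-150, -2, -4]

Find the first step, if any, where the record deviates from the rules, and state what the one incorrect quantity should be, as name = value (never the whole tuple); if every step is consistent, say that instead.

Recomputing the run from the initial state:
step 1: [5]
step 2: [5, 6]
step 3: [30]
step 4: [30, 5]
step 5: [150]
step 6: [150, -2]
step 7: [150, -2, -4]
The first disagreement with the record is at step 3, where the value should be top = 30.

step 3, top = 30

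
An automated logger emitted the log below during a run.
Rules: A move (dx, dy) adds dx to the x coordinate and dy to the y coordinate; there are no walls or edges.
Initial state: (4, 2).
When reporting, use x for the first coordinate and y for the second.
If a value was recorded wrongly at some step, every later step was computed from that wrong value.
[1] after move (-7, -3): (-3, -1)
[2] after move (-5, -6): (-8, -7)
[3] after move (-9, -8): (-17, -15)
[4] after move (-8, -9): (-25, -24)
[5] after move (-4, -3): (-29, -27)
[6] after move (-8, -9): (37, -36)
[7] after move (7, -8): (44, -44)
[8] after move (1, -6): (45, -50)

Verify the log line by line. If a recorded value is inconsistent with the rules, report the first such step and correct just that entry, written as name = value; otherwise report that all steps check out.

step 6, x = -37

Step 1: x = 4 + (-7) = -3, y = 2 + (-3) = -1 — same as recorded.
Step 2: x = -3 + (-5) = -8, y = -1 + (-6) = -7 — exactly as logged.
Step 3: x = -8 + (-9) = -17, y = -7 + (-8) = -15 — in agreement.
Step 4: x = -17 + (-8) = -25, y = -15 + (-9) = -24 — confirmed correct.
Step 5: x = -25 + (-4) = -29, y = -24 + (-3) = -27 — confirmed correct.
Step 6: x = -29 + (-8) = -37, y = -27 + (-9) = -36 — a discrepancy with the log.
So the first discrepancy is step 6, where the right value is x = -37.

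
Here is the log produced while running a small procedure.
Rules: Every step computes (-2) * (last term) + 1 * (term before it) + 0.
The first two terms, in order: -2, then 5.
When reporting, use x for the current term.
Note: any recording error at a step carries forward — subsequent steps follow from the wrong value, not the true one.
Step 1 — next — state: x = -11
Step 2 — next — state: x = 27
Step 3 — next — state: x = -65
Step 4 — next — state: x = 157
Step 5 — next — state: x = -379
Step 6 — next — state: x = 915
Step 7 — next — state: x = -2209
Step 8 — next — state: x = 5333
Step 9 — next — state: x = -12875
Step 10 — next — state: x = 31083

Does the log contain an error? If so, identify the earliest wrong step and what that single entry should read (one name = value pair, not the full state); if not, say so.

step 1, x = -12

step 1: x = -2*(5) + (1)*(-2) + (0) = -12 -> not what was recorded
First deviation found at step 1; the corrected entry is x = -12.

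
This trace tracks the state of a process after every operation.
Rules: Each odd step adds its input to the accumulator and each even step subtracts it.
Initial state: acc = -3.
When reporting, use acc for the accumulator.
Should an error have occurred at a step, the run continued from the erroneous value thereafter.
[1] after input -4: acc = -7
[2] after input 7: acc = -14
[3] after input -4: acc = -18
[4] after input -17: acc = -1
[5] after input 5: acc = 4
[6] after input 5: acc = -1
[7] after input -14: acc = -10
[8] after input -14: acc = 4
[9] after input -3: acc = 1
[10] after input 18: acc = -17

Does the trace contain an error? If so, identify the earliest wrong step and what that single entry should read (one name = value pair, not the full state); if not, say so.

Recomputing the run from the initial state:
step 1: acc = -7
step 2: acc = -14
step 3: acc = -18
step 4: acc = -1
step 5: acc = 4
step 6: acc = -1
step 7: acc = -15
step 8: acc = -1
step 9: acc = -4
step 10: acc = -22
The first disagreement with the trace is at step 7, where the value should be acc = -15.

step 7, acc = -15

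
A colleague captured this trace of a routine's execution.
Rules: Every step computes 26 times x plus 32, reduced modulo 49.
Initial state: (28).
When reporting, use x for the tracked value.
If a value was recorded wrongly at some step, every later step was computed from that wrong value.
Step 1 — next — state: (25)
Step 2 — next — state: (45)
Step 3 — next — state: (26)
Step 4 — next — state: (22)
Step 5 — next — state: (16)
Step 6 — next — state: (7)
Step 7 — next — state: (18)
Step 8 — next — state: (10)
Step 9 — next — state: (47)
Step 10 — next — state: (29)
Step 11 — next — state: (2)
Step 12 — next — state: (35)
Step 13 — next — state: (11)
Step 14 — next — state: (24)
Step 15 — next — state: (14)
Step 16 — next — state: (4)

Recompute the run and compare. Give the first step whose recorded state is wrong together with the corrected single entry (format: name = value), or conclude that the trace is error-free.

step 15, x = 19

1. x = (26*28 + 32) mod 49 = 25 (checks out)
2. x = (26*25 + 32) mod 49 = 45 (in agreement)
3. x = (26*45 + 32) mod 49 = 26 (in agreement)
4. x = (26*26 + 32) mod 49 = 22 (consistent with the trace)
5. x = (26*22 + 32) mod 49 = 16 (agrees with the trace)
6. x = (26*16 + 32) mod 49 = 7 (verified)
7. x = (26*7 + 32) mod 49 = 18 (matches)
8. x = (26*18 + 32) mod 49 = 10 (consistent with the trace)
9. x = (26*10 + 32) mod 49 = 47 (no discrepancy)
10. x = (26*47 + 32) mod 49 = 29 (no discrepancy)
11. x = (26*29 + 32) mod 49 = 2 (confirmed correct)
12. x = (26*2 + 32) mod 49 = 35 (same as recorded)
13. x = (26*35 + 32) mod 49 = 11 (no discrepancy)
14. x = (26*11 + 32) mod 49 = 24 (exactly as logged)
15. x = (26*24 + 32) mod 49 = 19 (a discrepancy with the trace)
So the first discrepancy is step 15, where the right value is x = 19.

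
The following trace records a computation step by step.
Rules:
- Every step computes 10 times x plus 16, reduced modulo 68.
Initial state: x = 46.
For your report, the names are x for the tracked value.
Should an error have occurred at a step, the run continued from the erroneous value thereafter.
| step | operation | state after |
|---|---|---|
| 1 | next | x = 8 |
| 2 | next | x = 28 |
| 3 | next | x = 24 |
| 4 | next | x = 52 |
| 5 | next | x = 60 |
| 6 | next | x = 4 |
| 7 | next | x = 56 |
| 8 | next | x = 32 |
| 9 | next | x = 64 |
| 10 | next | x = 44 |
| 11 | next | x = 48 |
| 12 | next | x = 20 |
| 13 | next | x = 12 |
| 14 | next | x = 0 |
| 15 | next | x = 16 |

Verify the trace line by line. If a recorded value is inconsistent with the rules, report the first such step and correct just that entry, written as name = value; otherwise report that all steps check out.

Step 1: x = (10*46 + 16) mod 68 = 0 — the trace has a different value.
First deviation found at step 1; the corrected entry is x = 0.

step 1, x = 0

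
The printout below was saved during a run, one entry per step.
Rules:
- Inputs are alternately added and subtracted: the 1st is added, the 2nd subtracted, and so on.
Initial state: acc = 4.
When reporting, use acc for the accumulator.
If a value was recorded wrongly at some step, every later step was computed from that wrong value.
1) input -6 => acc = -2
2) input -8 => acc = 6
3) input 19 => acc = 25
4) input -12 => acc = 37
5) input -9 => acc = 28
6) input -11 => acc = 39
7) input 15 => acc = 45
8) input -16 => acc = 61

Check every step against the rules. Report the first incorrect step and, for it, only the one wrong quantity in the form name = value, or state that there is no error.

step 1: acc = 4 + -6 = -2 -> no discrepancy
step 2: acc = -2 - -8 = 6 -> confirmed correct
step 3: acc = 6 + 19 = 25 -> verified
step 4: acc = 25 - -12 = 37 -> verified
step 5: acc = 37 + -9 = 28 -> consistent with the printout
step 6: acc = 28 - -11 = 39 -> same as recorded
step 7: acc = 39 + 15 = 54 -> the recorded entry deviates here
The audit stops at step 7: the recorded entry is wrong and should be acc = 54.

step 7, acc = 54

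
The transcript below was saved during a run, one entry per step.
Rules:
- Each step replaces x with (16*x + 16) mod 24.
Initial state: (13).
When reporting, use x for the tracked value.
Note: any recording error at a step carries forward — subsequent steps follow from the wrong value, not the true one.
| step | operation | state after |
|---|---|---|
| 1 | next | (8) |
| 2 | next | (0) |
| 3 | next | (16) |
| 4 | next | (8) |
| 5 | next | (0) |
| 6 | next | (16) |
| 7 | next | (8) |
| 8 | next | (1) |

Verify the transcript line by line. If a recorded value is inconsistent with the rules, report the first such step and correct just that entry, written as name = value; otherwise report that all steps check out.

Step 1: x = (16*13 + 16) mod 24 = 8 — same as recorded.
Step 2: x = (16*8 + 16) mod 24 = 0 — verified.
Step 3: x = (16*0 + 16) mod 24 = 16 — no discrepancy.
Step 4: x = (16*16 + 16) mod 24 = 8 — agrees with the transcript.
Step 5: x = (16*8 + 16) mod 24 = 0 — matches.
Step 6: x = (16*0 + 16) mod 24 = 16 — consistent with the transcript.
Step 7: x = (16*16 + 16) mod 24 = 8 — no discrepancy.
Step 8: x = (16*8 + 16) mod 24 = 0 — the transcript disagrees here.
Conclusion: step 8 carries the first error; the entry should be x = 0.

step 8, x = 0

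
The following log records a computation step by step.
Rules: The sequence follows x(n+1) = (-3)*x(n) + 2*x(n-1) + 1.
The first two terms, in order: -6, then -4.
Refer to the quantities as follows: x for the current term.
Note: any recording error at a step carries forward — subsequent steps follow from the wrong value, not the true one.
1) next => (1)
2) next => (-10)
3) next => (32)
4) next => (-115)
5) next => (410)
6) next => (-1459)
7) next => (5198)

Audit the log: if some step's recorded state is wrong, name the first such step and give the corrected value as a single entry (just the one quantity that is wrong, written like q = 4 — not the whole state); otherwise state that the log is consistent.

step 1: x = -3*(-4) + (2)*(-6) + (1) = 1 -> matches
step 2: x = -3*(1) + (2)*(-4) + (1) = -10 -> consistent with the log
step 3: x = -3*(-10) + (2)*(1) + (1) = 33 -> the log has a different value
First deviation found at step 3; the corrected entry is x = 33.

step 3, x = 33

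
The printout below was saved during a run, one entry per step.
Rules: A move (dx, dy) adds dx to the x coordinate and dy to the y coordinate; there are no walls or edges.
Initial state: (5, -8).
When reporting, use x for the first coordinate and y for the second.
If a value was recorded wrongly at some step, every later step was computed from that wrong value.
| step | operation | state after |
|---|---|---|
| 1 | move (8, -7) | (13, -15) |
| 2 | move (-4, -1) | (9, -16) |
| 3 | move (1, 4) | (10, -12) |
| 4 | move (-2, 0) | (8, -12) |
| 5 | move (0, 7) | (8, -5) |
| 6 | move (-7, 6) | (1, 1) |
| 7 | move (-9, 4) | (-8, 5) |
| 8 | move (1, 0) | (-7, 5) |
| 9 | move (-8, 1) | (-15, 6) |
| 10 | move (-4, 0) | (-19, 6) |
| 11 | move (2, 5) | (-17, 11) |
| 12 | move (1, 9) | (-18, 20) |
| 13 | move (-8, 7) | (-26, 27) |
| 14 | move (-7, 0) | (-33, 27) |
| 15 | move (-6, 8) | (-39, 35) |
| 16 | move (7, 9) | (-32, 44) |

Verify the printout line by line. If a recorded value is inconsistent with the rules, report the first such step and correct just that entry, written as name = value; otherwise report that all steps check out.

Recomputing the run from the initial state:
step 1: x = 13, y = -15
step 2: x = 9, y = -16
step 3: x = 10, y = -12
step 4: x = 8, y = -12
step 5: x = 8, y = -5
step 6: x = 1, y = 1
step 7: x = -8, y = 5
step 8: x = -7, y = 5
step 9: x = -15, y = 6
step 10: x = -19, y = 6
step 11: x = -17, y = 11
step 12: x = -16, y = 20
step 13: x = -24, y = 27
step 14: x = -31, y = 27
step 15: x = -37, y = 35
step 16: x = -30, y = 44
The first disagreement with the printout is at step 12, where the value should be x = -16.

step 12, x = -16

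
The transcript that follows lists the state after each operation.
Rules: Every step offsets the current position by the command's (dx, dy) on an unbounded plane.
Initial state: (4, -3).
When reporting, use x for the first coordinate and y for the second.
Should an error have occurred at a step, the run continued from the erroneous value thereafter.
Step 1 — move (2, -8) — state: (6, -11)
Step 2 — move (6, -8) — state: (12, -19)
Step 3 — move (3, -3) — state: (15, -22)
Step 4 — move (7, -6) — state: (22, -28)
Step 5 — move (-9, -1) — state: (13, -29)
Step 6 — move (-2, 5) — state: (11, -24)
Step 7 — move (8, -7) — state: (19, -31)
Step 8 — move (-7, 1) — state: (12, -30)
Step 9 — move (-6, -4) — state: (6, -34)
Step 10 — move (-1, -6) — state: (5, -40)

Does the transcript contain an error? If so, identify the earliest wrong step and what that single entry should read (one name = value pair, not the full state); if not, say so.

Step 1: x = 4 + (2) = 6, y = -3 + (-8) = -11 — no discrepancy.
Step 2: x = 6 + (6) = 12, y = -11 + (-8) = -19 — verified.
Step 3: x = 12 + (3) = 15, y = -19 + (-3) = -22 — checks out.
Step 4: x = 15 + (7) = 22, y = -22 + (-6) = -28 — same as recorded.
Step 5: x = 22 + (-9) = 13, y = -28 + (-1) = -29 — checks out.
Step 6: x = 13 + (-2) = 11, y = -29 + (5) = -24 — agrees with the transcript.
Step 7: x = 11 + (8) = 19, y = -24 + (-7) = -31 — same as recorded.
Step 8: x = 19 + (-7) = 12, y = -31 + (1) = -30 — consistent with the transcript.
Step 9: x = 12 + (-6) = 6, y = -30 + (-4) = -34 — confirmed correct.
Step 10: x = 6 + (-1) = 5, y = -34 + (-6) = -40 — consistent with the transcript.
Each recorded entry agrees with the recomputation.

no error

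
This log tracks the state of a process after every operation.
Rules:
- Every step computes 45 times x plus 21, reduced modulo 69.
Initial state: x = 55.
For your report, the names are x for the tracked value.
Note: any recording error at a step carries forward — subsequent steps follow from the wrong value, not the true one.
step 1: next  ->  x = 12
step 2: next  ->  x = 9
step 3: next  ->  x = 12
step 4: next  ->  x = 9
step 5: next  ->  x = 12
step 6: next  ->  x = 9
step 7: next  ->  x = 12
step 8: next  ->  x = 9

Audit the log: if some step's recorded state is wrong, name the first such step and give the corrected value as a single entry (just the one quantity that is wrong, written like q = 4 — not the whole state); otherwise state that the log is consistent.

Step 1: x = (45*55 + 21) mod 69 = 12 — exactly as logged.
Step 2: x = (45*12 + 21) mod 69 = 9 — no discrepancy.
Step 3: x = (45*9 + 21) mod 69 = 12 — matches.
Step 4: x = (45*12 + 21) mod 69 = 9 — same as recorded.
Step 5: x = (45*9 + 21) mod 69 = 12 — checks out.
Step 6: x = (45*12 + 21) mod 69 = 9 — no discrepancy.
Step 7: x = (45*9 + 21) mod 69 = 12 — exactly as logged.
Step 8: x = (45*12 + 21) mod 69 = 9 — verified.
Each recorded entry agrees with the recomputation.

no error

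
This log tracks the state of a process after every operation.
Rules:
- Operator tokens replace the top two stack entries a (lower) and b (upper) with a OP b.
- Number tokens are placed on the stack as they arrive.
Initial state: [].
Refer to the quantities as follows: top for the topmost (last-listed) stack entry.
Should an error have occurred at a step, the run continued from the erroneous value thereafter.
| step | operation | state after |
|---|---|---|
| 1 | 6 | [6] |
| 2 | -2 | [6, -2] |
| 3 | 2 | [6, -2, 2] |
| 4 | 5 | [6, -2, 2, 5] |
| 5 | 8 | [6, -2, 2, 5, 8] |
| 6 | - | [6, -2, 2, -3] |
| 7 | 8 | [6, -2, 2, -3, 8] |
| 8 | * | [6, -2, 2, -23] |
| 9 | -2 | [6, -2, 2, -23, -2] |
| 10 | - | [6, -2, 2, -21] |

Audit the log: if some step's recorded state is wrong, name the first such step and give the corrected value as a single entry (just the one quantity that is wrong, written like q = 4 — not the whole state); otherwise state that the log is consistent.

step 8, top = -24

1. push 6: top = 6 (no discrepancy)
2. push -2: top = -2 (consistent with the log)
3. push 2: top = 2 (checks out)
4. push 5: top = 5 (consistent with the log)
5. push 8: top = 8 (verified)
6. 5 - 8 = -3 (consistent with the log)
7. push 8: top = 8 (in agreement)
8. -3 * 8 = -24 (a discrepancy with the log)
So the first discrepancy is step 8, where the right value is top = -24.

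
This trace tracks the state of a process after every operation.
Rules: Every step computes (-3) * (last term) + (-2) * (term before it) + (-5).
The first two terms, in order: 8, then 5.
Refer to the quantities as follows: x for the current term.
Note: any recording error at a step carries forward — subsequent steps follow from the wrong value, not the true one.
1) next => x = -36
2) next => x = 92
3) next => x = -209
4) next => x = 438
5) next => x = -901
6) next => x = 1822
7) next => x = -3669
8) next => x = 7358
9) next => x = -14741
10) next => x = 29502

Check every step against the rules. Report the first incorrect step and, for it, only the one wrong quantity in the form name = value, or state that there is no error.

step 2, x = 93

1. x = -3*(5) + (-2)*(8) + (-5) = -36 (exactly as logged)
2. x = -3*(-36) + (-2)*(5) + (-5) = 93 (the entry is off here)
First deviation found at step 2; the corrected entry is x = 93.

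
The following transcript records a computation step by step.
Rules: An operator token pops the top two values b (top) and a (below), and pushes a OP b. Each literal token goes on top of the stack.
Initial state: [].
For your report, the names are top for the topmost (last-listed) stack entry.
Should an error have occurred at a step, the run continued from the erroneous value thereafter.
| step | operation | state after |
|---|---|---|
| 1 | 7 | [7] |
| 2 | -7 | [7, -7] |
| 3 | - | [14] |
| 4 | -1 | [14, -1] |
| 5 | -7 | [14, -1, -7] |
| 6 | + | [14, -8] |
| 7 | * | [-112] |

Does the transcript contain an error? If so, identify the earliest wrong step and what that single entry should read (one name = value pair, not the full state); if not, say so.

step 1: push 7: top = 7 -> no discrepancy
step 2: push -7: top = -7 -> consistent with the transcript
step 3: 7 - -7 = 14 -> in agreement
step 4: push -1: top = -1 -> exactly as logged
step 5: push -7: top = -7 -> no discrepancy
step 6: -1 + -7 = -8 -> same as recorded
step 7: 14 * -8 = -112 -> verified
The whole run recomputes cleanly — no discrepancies.

no error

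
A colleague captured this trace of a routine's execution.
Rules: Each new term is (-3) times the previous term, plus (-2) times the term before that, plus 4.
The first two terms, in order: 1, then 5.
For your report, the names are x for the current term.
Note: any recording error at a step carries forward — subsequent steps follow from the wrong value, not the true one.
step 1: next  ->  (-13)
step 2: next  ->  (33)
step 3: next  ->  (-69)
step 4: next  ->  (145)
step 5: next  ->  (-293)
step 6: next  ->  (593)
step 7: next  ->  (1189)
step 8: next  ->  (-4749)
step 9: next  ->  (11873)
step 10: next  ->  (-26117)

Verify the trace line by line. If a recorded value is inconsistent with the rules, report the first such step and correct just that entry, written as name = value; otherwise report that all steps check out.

Recomputing the run from the initial state:
step 1: x = -13
step 2: x = 33
step 3: x = -69
step 4: x = 145
step 5: x = -293
step 6: x = 593
step 7: x = -1189
step 8: x = 2385
step 9: x = -4773
step 10: x = 9553
The first disagreement with the trace is at step 7, where the value should be x = -1189.

step 7, x = -1189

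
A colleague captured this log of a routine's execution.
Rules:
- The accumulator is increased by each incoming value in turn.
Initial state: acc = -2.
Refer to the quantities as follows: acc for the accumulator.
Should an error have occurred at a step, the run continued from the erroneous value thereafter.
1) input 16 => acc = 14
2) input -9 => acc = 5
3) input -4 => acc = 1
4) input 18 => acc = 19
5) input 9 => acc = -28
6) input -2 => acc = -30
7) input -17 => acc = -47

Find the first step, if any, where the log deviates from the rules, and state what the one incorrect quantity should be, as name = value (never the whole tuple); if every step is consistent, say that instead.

step 5, acc = 28

1. acc = -2 + 16 = 14 (consistent with the log)
2. acc = 14 + -9 = 5 (verified)
3. acc = 5 + -4 = 1 (verified)
4. acc = 1 + 18 = 19 (in agreement)
5. acc = 19 + 9 = 28 (not what was recorded)
So the first discrepancy is step 5, where the right value is acc = 28.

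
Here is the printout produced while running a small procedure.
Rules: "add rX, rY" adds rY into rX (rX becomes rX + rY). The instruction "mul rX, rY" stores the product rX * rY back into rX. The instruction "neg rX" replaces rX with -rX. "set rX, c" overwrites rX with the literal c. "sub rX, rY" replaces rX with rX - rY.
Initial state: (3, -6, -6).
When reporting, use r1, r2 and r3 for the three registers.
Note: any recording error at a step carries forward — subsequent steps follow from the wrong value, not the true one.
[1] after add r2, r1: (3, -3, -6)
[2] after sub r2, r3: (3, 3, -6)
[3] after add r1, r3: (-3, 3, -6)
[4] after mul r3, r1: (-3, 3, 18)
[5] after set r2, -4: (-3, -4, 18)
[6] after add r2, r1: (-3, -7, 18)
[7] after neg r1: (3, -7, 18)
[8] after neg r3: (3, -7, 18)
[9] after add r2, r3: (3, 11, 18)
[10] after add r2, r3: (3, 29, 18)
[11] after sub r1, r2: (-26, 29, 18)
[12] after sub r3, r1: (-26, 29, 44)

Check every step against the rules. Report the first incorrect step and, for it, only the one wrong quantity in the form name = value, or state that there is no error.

Recomputing the run from the initial state:
step 1: r1 = 3, r2 = -3, r3 = -6
step 2: r1 = 3, r2 = 3, r3 = -6
step 3: r1 = -3, r2 = 3, r3 = -6
step 4: r1 = -3, r2 = 3, r3 = 18
step 5: r1 = -3, r2 = -4, r3 = 18
step 6: r1 = -3, r2 = -7, r3 = 18
step 7: r1 = 3, r2 = -7, r3 = 18
step 8: r1 = 3, r2 = -7, r3 = -18
step 9: r1 = 3, r2 = -25, r3 = -18
step 10: r1 = 3, r2 = -43, r3 = -18
step 11: r1 = 46, r2 = -43, r3 = -18
step 12: r1 = 46, r2 = -43, r3 = -64
The first disagreement with the printout is at step 8, where the value should be r3 = -18.

step 8, r3 = -18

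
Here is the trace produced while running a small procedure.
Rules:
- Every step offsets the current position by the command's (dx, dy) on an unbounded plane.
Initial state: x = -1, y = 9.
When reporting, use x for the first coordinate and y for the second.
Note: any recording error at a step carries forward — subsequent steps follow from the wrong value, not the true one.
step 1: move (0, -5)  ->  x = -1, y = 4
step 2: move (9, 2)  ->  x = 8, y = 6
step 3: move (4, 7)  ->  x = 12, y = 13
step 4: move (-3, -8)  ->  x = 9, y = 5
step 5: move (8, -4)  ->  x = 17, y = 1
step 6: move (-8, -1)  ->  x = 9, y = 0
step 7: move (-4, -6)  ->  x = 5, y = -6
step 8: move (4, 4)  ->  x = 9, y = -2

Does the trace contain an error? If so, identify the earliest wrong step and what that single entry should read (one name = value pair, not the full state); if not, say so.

Step 1: x = -1 + (0) = -1, y = 9 + (-5) = 4 — consistent with the trace.
Step 2: x = -1 + (9) = 8, y = 4 + (2) = 6 — consistent with the trace.
Step 3: x = 8 + (4) = 12, y = 6 + (7) = 13 — no discrepancy.
Step 4: x = 12 + (-3) = 9, y = 13 + (-8) = 5 — in agreement.
Step 5: x = 9 + (8) = 17, y = 5 + (-4) = 1 — no discrepancy.
Step 6: x = 17 + (-8) = 9, y = 1 + (-1) = 0 — checks out.
Step 7: x = 9 + (-4) = 5, y = 0 + (-6) = -6 — matches.
Step 8: x = 5 + (4) = 9, y = -6 + (4) = -2 — matches.
All entries verified; no error found.

no error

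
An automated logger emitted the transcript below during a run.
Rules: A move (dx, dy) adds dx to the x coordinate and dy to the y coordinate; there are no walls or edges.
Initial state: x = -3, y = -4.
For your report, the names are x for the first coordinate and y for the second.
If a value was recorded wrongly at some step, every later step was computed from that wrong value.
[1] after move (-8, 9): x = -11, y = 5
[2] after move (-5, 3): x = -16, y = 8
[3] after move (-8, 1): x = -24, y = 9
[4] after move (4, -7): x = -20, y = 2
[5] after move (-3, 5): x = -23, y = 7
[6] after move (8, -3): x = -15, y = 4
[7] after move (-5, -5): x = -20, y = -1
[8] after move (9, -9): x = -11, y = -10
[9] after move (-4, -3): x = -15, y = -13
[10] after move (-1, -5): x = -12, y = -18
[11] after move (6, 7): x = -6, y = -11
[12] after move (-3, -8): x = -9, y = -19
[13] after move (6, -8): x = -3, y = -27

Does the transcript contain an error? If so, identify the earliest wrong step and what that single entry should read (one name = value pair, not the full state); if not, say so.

step 10, x = -16

step 1: x = -3 + (-8) = -11, y = -4 + (9) = 5 -> checks out
step 2: x = -11 + (-5) = -16, y = 5 + (3) = 8 -> confirmed correct
step 3: x = -16 + (-8) = -24, y = 8 + (1) = 9 -> in agreement
step 4: x = -24 + (4) = -20, y = 9 + (-7) = 2 -> same as recorded
step 5: x = -20 + (-3) = -23, y = 2 + (5) = 7 -> exactly as logged
step 6: x = -23 + (8) = -15, y = 7 + (-3) = 4 -> consistent with the transcript
step 7: x = -15 + (-5) = -20, y = 4 + (-5) = -1 -> verified
step 8: x = -20 + (9) = -11, y = -1 + (-9) = -10 -> exactly as logged
step 9: x = -11 + (-4) = -15, y = -10 + (-3) = -13 -> same as recorded
step 10: x = -15 + (-1) = -16, y = -13 + (-5) = -18 -> the entry is off here
First incorrect step: 10; the correct value is x = -16.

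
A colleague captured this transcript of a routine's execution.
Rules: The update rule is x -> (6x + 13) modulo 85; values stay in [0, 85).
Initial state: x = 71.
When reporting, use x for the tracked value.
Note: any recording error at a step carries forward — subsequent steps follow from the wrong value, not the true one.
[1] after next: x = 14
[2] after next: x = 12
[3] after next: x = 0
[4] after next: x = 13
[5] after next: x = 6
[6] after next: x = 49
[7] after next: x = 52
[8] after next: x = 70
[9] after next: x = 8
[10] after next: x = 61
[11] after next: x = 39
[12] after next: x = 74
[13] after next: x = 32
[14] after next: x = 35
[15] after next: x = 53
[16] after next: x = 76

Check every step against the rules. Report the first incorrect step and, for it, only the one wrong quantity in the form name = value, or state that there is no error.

step 1: x = (6*71 + 13) mod 85 = 14 -> matches
step 2: x = (6*14 + 13) mod 85 = 12 -> agrees with the transcript
step 3: x = (6*12 + 13) mod 85 = 0 -> matches
step 4: x = (6*0 + 13) mod 85 = 13 -> agrees with the transcript
step 5: x = (6*13 + 13) mod 85 = 6 -> verified
step 6: x = (6*6 + 13) mod 85 = 49 -> agrees with the transcript
step 7: x = (6*49 + 13) mod 85 = 52 -> confirmed correct
step 8: x = (6*52 + 13) mod 85 = 70 -> exactly as logged
step 9: x = (6*70 + 13) mod 85 = 8 -> no discrepancy
step 10: x = (6*8 + 13) mod 85 = 61 -> no discrepancy
step 11: x = (6*61 + 13) mod 85 = 39 -> exactly as logged
step 12: x = (6*39 + 13) mod 85 = 77 -> first mismatch against the transcript
So the first discrepancy is step 12, where the right value is x = 77.

step 12, x = 77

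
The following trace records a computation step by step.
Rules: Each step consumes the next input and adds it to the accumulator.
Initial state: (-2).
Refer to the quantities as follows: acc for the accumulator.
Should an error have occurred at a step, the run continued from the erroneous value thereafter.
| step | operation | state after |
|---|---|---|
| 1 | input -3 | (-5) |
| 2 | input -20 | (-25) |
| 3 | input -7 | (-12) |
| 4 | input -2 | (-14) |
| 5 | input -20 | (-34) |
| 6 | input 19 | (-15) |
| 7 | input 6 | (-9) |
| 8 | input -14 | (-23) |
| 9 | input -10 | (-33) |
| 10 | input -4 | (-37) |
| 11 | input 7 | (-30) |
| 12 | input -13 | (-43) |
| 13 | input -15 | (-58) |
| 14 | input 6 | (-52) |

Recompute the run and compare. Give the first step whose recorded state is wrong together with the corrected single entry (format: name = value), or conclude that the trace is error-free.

step 3, acc = -32

step 1: acc = -2 + -3 = -5 -> same as recorded
step 2: acc = -5 + -20 = -25 -> in agreement
step 3: acc = -25 + -7 = -32 -> this is not what the trace shows
So the first discrepancy is step 3, where the right value is acc = -32.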